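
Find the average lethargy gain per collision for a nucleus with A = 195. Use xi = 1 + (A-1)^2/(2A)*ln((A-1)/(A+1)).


xi = 1 + (A-1)^2/(2A) * ln((A-1)/(A+1))
xi = 1 + (195-1)^2/(2*195) * ln((195-1)/(195 +1))
xi = 0.010221

0.010221


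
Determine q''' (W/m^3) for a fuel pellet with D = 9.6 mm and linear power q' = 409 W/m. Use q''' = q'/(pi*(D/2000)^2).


r = D / 2 / 1000 = 9.6 / 2 / 1000 = 0.0048 m
q''' = q' / (pi * r^2)
q''' = 409 / (pi * 0.0048^2)
q''' = 5.6506e+06 W/m^3

5.6506e+06


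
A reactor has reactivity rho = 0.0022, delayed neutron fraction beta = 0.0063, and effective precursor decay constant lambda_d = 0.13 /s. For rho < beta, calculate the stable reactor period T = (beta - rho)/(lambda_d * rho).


T = (beta - rho) / (lambda_d * rho)
T = (0.0063 - 0.0022) / (0.13 * 0.0022)
T = 14.336 s

14.336


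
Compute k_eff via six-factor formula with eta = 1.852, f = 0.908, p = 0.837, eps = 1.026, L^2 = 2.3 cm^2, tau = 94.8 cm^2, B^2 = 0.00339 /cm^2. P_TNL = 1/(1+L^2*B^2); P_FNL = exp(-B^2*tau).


k_inf = eta*f*p*eps = 1.852*0.908*0.837*1.026 = 1.444108
P_TNL = 1/(1 + L^2*B^2) = 1/(1 + 2.3*0.00339) = 0.9922633
P_FNL = exp(-B^2*tau) = exp(-0.00339*94.8) = 0.7251534
k_eff = k_inf * P_TNL * P_FNL = 1.444108 * 0.9922633 * 0.7251534
k_eff = 1.0391

1.0391


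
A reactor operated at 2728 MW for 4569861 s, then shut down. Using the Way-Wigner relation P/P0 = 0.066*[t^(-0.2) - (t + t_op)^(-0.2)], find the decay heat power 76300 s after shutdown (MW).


P/P0 = 0.066 * [t^(-0.2) - (t + t_op)^(-0.2)]
P/P0 = 0.066 * [76300^(-0.2) - (76300 + 4569861)^(-0.2)]
P/P0 = 0.066 * [0.1055590 - 0.04640675] = 0.003904049
P = 2728 * 0.003904049 = 10.650 MW

10.650


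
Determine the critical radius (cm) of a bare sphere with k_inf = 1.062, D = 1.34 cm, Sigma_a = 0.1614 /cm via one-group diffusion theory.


L^2 = D / Sigma_a = 1.34 / 0.1614 = 8.302354 cm^2
B_m^2 = (k_inf - 1) / L^2 = (1.062 - 1) / 8.302354 = 0.007467762 /cm^2
For a bare sphere: B_g = pi/R, so R_c = pi / sqrt(B_m^2)
R_c = pi / sqrt(0.007467762) = 36.354 cm

36.354


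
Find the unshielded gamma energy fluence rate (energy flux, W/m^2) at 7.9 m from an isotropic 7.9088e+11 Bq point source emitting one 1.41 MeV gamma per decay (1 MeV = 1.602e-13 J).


psi = A * E * 1.602e-13 / (4*pi*r^2)
psi = 7.9088e+11 * 1.41 * 1.602e-13 / (4*pi*7.9^2)
psi = 2.2779e-04 W/m^2

2.2779e-04


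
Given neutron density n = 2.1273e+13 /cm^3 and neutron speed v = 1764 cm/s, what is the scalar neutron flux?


phi = n * v
phi = 2.1273e+13 * 1764
phi = 3.7526e+16 /cm^2/s

3.7526e+16


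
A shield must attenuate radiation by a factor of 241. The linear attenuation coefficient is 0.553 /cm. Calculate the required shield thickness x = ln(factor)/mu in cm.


x = ln(factor) / mu
x = ln(241) / 0.553
x = 9.9183 cm

9.9183


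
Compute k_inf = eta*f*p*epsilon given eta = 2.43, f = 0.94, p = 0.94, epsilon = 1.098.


k_inf = eta * f * p * epsilon
k_inf = 2.43 * 0.94 * 0.94 * 1.098
k_inf = 2.3576

2.3576


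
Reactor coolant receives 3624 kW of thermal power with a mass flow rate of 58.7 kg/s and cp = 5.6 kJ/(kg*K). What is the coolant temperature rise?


dT = Q / (m_dot * cp)
dT = 3624 / (58.7 * 5.6)
dT = 11.025 C

11.025


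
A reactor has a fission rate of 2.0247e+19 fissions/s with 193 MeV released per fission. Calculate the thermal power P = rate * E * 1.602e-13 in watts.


P = fission_rate * E_MeV * 1.602e-13
P = 2.0247e+19 * 193 * 1.602e-13
P = 6.2601e+08 W

6.2601e+08


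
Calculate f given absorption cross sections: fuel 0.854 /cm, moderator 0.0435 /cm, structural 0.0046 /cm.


f = Sigma_a_fuel / (Sigma_a_fuel + Sigma_a_mod + Sigma_a_other)
f = 0.854 / (0.854 + 0.0435 + 0.0046)
f = 0.94668

0.94668


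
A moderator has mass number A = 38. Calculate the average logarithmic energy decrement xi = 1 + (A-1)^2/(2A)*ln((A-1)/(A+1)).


xi = 1 + (A-1)^2/(2A) * ln((A-1)/(A+1))
xi = 1 + (38-1)^2/(2*38) * ln((38-1)/(38 +1))
xi = 0.051720

0.051720


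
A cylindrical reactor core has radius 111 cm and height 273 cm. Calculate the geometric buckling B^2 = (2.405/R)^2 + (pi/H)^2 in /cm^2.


B^2 = (2.405/R)^2 + (pi/H)^2
B^2 = (2.405/111)^2 + (pi/273)^2
B^2 = 6.0187e-04 /cm^2

6.0187e-04


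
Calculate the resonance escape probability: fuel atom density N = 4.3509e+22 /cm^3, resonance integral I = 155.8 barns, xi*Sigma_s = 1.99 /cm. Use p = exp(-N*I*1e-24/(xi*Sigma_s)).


p = exp(-N * I * 1e-24 / (xi*Sigma_s))
p = exp(-4.3509e+22 * 155.8 * 1e-24 / 1.99)
p = 0.033161

0.033161


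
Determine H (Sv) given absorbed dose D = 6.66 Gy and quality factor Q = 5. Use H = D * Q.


H = D * Q
H = 6.66 * 5
H = 33.300 Sv

33.300


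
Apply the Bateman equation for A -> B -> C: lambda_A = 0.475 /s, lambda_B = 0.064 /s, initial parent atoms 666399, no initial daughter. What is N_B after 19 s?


N_B(t) = lambda_A * N_A0 / (lambda_B - lambda_A) * [exp(-lambda_A*t) - exp(-lambda_B*t)]
exp(-0.475*19) = 1.203628e-04; exp(-0.064*19) = 0.2964135
N_B = 0.475 * 666399 / (0.064 - 0.475) * (1.203628e-04 - 0.2964135)
N_B = 228196

228196


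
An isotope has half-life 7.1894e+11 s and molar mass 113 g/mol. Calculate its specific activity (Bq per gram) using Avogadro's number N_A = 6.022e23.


lambda = ln(2) / t_half = ln(2) / 7.1894e+11 = 9.641238e-13 /s
SA = lambda * N_A / M
SA = 9.641238e-13 * 6.022e23 / 113
SA = 5.1380e+09 Bq/g

5.1380e+09


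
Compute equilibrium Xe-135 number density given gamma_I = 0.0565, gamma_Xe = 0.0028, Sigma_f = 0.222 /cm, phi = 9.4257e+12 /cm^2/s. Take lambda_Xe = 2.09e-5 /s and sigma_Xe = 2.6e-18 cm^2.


Xe_eq = (gamma_I + gamma_Xe) * Sigma_f * phi / (lambda_Xe + sigma_Xe * phi)
Numerator = (0.0565 + 0.0028) * 0.222 * 9.4257e+12 = 1.240856e+11
Denominator = 2.09e-5 + 2.6e-18 * 9.4257e+12 = 4.540682e-05
Xe_eq = 1.240856e+11 / 4.540682e-05 = 2.7328e+15 /cm^3

2.7328e+15


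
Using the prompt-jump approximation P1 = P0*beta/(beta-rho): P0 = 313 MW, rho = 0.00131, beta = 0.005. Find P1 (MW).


P1/P0 = beta / (beta - rho)
P1/P0 = 0.005 / (0.005 - 0.00131) = 1.355014
P1 = 313 * 1.355014 = 424.12 MW

424.12


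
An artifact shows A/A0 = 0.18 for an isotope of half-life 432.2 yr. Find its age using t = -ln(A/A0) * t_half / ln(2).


lambda = ln(2) / t_half = ln(2) / 432.2 = 0.001603765 /yr
t = -ln(A/A0) / lambda
t = -ln(0.18) / 0.001603765
t = 1069.2 yr

1069.2


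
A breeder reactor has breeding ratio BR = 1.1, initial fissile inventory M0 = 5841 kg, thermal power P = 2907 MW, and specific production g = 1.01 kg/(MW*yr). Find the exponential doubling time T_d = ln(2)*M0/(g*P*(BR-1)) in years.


Breeding gain G = BR - 1 = 1.1 - 1 = 0.1
Fissile production rate = g * P * G = 1.01 * 2907 * 0.1 = 293.607 kg/yr
T_d = ln(2) * M0 / (g * P * G)
T_d = ln(2) * 5841 / 293.607 = 13.789 yr

13.789


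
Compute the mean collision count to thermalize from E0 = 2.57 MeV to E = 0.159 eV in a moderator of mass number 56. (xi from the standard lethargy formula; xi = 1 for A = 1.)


xi = 1 + (A-1)^2/(2A)*ln((A-1)/(A+1)) = 0.03529286 (for A = 56)
n = ln(E0/E) / xi
n = ln(2.57e6 / 0.159) / 0.03529286
n = ln(1.616352e+07) / 0.03529286 = 470.30

470.30


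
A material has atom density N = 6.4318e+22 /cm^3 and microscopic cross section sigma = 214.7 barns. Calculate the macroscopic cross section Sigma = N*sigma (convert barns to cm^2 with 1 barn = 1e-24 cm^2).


Sigma = N * sigma_barns * 1e-24
Sigma = 6.4318e+22 * 214.7 * 1e-24
Sigma = 13.809 /cm

13.809


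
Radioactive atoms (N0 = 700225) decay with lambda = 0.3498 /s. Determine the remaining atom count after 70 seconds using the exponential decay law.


N = N0 * exp(-lambda * t)
N = 700225 * exp(-0.3498 * 70)
N = 1.6259e-05

1.6259e-05


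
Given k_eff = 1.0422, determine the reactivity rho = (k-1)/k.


rho = (k_eff - 1) / k_eff
rho = (1.0422 - 1) / 1.0422
rho = 0.040491

0.040491


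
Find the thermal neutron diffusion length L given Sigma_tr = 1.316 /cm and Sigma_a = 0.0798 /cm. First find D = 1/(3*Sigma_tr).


D = 1 / (3 * Sigma_tr) = 1 / (3 * 1.316) = 0.2532928 cm
L = sqrt(D / Sigma_a)
L = sqrt(0.2532928 / 0.0798)
L = 1.7816 cm

1.7816


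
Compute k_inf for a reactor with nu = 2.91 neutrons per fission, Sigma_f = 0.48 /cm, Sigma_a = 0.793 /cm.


k_inf = nu * Sigma_f / Sigma_a
k_inf = 2.91 * 0.48 / 0.793
k_inf = 1.7614

1.7614


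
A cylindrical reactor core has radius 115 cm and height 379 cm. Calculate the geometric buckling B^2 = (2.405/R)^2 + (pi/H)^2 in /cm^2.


B^2 = (2.405/R)^2 + (pi/H)^2
B^2 = (2.405/115)^2 + (pi/379)^2
B^2 = 5.0607e-04 /cm^2

5.0607e-04


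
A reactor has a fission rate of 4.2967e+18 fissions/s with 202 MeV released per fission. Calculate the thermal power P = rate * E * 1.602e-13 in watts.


P = fission_rate * E_MeV * 1.602e-13
P = 4.2967e+18 * 202 * 1.602e-13
P = 1.3904e+08 W

1.3904e+08


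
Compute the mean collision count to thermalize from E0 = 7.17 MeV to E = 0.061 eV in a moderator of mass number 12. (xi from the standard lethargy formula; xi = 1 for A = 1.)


xi = 1 + (A-1)^2/(2A)*ln((A-1)/(A+1)) = 0.1577690 (for A = 12)
n = ln(E0/E) / xi
n = ln(7.17e6 / 0.061) / 0.1577690
n = ln(1.175410e+08) / 0.1577690 = 117.78

117.78


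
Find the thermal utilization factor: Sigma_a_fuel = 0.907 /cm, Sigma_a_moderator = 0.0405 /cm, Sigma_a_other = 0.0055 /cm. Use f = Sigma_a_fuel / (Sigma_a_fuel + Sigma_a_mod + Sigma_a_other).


f = Sigma_a_fuel / (Sigma_a_fuel + Sigma_a_mod + Sigma_a_other)
f = 0.907 / (0.907 + 0.0405 + 0.0055)
f = 0.95173

0.95173


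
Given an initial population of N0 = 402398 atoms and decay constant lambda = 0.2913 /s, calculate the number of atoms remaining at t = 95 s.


N = N0 * exp(-lambda * t)
N = 402398 * exp(-0.2913 * 95)
N = 3.8566e-07

3.8566e-07


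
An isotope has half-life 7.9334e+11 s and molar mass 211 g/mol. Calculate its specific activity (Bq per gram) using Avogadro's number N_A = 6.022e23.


lambda = ln(2) / t_half = ln(2) / 7.9334e+11 = 8.737076e-13 /s
SA = lambda * N_A / M
SA = 8.737076e-13 * 6.022e23 / 211
SA = 2.4936e+09 Bq/g

2.4936e+09


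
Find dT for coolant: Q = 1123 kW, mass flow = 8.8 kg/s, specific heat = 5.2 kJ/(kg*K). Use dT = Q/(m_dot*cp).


dT = Q / (m_dot * cp)
dT = 1123 / (8.8 * 5.2)
dT = 24.541 C

24.541


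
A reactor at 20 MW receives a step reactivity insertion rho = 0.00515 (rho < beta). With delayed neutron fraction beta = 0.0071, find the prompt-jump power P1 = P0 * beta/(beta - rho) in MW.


P1/P0 = beta / (beta - rho)
P1/P0 = 0.0071 / (0.0071 - 0.00515) = 3.641026
P1 = 20 * 3.641026 = 72.821 MW

72.821


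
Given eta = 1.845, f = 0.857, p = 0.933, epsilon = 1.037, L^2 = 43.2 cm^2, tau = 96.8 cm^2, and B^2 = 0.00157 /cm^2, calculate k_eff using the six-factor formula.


k_inf = eta*f*p*eps = 1.845*0.857*0.933*1.037 = 1.529810
P_TNL = 1/(1 + L^2*B^2) = 1/(1 + 43.2*0.00157) = 0.9364839
P_FNL = exp(-B^2*tau) = exp(-0.00157*96.8) = 0.8590089
k_eff = k_inf * P_TNL * P_FNL = 1.529810 * 0.9364839 * 0.8590089
k_eff = 1.2307

1.2307


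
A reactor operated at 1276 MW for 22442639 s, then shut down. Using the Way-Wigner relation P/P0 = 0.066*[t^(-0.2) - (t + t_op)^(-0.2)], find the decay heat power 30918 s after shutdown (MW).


P/P0 = 0.066 * [t^(-0.2) - (t + t_op)^(-0.2)]
P/P0 = 0.066 * [30918^(-0.2) - (30918 + 22442639)^(-0.2)]
P/P0 = 0.066 * [0.1264613 - 0.03385834] = 0.006111795
P = 1276 * 0.006111795 = 7.7987 MW

7.7987


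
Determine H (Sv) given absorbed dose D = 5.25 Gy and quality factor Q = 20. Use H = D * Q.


H = D * Q
H = 5.25 * 20
H = 105.00 Sv

105.00


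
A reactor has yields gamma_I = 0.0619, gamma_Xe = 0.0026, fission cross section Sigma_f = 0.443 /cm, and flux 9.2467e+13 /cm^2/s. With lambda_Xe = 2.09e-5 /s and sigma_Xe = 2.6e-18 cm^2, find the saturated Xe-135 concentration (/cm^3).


Xe_eq = (gamma_I + gamma_Xe) * Sigma_f * phi / (lambda_Xe + sigma_Xe * phi)
Numerator = (0.0619 + 0.0026) * 0.443 * 9.2467e+13 = 2.642106e+12
Denominator = 2.09e-5 + 2.6e-18 * 9.2467e+13 = 2.613142e-04
Xe_eq = 2.642106e+12 / 2.613142e-04 = 1.0111e+16 /cm^3

1.0111e+16


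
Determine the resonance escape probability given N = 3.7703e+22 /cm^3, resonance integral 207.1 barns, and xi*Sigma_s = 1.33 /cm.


p = exp(-N * I * 1e-24 / (xi*Sigma_s))
p = exp(-3.7703e+22 * 207.1 * 1e-24 / 1.33)
p = 0.0028203

0.0028203


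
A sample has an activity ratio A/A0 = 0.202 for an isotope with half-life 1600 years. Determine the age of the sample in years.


lambda = ln(2) / t_half = ln(2) / 1600 = 4.332170e-04 /yr
t = -ln(A/A0) / lambda
t = -ln(0.202) / 4.332170e-04
t = 3692.1 yr

3692.1


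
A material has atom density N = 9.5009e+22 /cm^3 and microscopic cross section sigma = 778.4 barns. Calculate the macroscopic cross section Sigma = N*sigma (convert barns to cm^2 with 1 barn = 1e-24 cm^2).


Sigma = N * sigma_barns * 1e-24
Sigma = 9.5009e+22 * 778.4 * 1e-24
Sigma = 73.955 /cm

73.955


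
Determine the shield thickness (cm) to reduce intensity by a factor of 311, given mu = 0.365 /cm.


x = ln(factor) / mu
x = ln(311) / 0.365
x = 15.725 cm

15.725


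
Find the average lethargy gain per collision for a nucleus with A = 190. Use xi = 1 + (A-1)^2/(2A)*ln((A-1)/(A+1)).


xi = 1 + (A-1)^2/(2A) * ln((A-1)/(A+1))
xi = 1 + (190-1)^2/(2*190) * ln((190-1)/(190 +1))
xi = 0.010489

0.010489


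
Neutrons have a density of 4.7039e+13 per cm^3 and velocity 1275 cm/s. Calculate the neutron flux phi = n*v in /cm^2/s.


phi = n * v
phi = 4.7039e+13 * 1275
phi = 5.9975e+16 /cm^2/s

5.9975e+16


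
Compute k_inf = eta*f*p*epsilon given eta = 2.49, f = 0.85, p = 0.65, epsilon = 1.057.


k_inf = eta * f * p * epsilon
k_inf = 2.49 * 0.85 * 0.65 * 1.057
k_inf = 1.4541

1.4541


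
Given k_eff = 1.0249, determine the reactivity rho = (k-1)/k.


rho = (k_eff - 1) / k_eff
rho = (1.0249 - 1) / 1.0249
rho = 0.024295

0.024295


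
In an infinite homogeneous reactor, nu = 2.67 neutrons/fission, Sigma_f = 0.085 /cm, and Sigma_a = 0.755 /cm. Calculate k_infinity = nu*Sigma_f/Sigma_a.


k_inf = nu * Sigma_f / Sigma_a
k_inf = 2.67 * 0.085 / 0.755
k_inf = 0.30060

0.30060


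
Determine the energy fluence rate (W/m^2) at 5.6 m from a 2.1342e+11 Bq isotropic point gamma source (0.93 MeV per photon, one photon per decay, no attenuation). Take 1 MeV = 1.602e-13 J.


psi = A * E * 1.602e-13 / (4*pi*r^2)
psi = 2.1342e+11 * 0.93 * 1.602e-13 / (4*pi*5.6^2)
psi = 8.0685e-05 W/m^2

8.0685e-05


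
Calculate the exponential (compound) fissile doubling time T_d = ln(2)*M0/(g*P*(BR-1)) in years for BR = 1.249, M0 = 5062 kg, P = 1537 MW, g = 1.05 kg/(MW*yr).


Breeding gain G = BR - 1 = 1.249 - 1 = 0.249
Fissile production rate = g * P * G = 1.05 * 1537 * 0.249 = 401.84865 kg/yr
T_d = ln(2) * M0 / (g * P * G)
T_d = ln(2) * 5062 / 401.84865 = 8.7314 yr

8.7314


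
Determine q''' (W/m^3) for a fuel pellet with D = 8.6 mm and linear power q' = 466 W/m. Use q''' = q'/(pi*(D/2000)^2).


r = D / 2 / 1000 = 8.6 / 2 / 1000 = 0.0043 m
q''' = q' / (pi * r^2)
q''' = 466 / (pi * 0.0043^2)
q''' = 8.0223e+06 W/m^3

8.0223e+06


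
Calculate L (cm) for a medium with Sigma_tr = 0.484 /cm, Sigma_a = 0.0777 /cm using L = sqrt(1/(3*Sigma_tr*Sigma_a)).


D = 1 / (3 * Sigma_tr) = 1 / (3 * 0.484) = 0.6887052 cm
L = sqrt(D / Sigma_a)
L = sqrt(0.6887052 / 0.0777)
L = 2.9772 cm

2.9772


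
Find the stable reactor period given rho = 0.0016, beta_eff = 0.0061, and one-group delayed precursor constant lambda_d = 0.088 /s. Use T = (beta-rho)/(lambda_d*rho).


T = (beta - rho) / (lambda_d * rho)
T = (0.0061 - 0.0016) / (0.088 * 0.0016)
T = 31.960 s

31.960


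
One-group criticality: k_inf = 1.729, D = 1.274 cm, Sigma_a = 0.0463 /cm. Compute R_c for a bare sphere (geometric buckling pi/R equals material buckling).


L^2 = D / Sigma_a = 1.274 / 0.0463 = 27.51620 cm^2
B_m^2 = (k_inf - 1) / L^2 = (1.729 - 1) / 27.51620 = 0.02649348 /cm^2
For a bare sphere: B_g = pi/R, so R_c = pi / sqrt(B_m^2)
R_c = pi / sqrt(0.02649348) = 19.301 cm

19.301


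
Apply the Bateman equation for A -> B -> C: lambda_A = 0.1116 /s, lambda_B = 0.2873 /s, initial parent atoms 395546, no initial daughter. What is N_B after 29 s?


N_B(t) = lambda_A * N_A0 / (lambda_B - lambda_A) * [exp(-lambda_A*t) - exp(-lambda_B*t)]
exp(-0.1116*29) = 0.03930514; exp(-0.2873*29) = 2.407624e-04
N_B = 0.1116 * 395546 / (0.2873 - 0.1116) * (0.03930514 - 2.407624e-04)
N_B = 9814.5

9814.5


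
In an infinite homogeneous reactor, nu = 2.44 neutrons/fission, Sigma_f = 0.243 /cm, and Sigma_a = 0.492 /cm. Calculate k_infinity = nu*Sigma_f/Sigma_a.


k_inf = nu * Sigma_f / Sigma_a
k_inf = 2.44 * 0.243 / 0.492
k_inf = 1.2051

1.2051


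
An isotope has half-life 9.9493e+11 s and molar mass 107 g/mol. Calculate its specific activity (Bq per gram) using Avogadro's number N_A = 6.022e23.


lambda = ln(2) / t_half = ln(2) / 9.9493e+11 = 6.966793e-13 /s
SA = lambda * N_A / M
SA = 6.966793e-13 * 6.022e23 / 107
SA = 3.9209e+09 Bq/g

3.9209e+09


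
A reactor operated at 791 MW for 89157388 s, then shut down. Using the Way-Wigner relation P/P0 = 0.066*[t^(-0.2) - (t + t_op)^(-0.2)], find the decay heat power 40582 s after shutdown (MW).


P/P0 = 0.066 * [t^(-0.2) - (t + t_op)^(-0.2)]
P/P0 = 0.066 * [40582^(-0.2) - (40582 + 89157388)^(-0.2)]
P/P0 = 0.066 * [0.1197659 - 0.02569976] = 0.006208365
P = 791 * 0.006208365 = 4.9108 MW

4.9108


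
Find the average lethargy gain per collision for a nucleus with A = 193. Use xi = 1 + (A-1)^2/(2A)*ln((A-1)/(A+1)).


xi = 1 + (A-1)^2/(2A) * ln((A-1)/(A+1))
xi = 1 + (193-1)^2/(2*193) * ln((193-1)/(193 +1))
xi = 0.010327

0.010327


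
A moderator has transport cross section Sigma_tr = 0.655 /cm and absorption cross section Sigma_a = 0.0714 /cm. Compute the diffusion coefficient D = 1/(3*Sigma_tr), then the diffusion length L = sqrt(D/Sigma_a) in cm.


D = 1 / (3 * Sigma_tr) = 1 / (3 * 0.655) = 0.5089059 cm
L = sqrt(D / Sigma_a)
L = sqrt(0.5089059 / 0.0714)
L = 2.6697 cm

2.6697


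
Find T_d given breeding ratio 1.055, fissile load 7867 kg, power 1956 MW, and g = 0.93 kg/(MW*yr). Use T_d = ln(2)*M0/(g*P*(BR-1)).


Breeding gain G = BR - 1 = 1.055 - 1 = 0.055
Fissile production rate = g * P * G = 0.93 * 1956 * 0.055 = 100.0494 kg/yr
T_d = ln(2) * M0 / (g * P * G)
T_d = ln(2) * 7867 / 100.0494 = 54.503 yr

54.503


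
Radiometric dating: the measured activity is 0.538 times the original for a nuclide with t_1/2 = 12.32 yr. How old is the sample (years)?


lambda = ln(2) / t_half = ln(2) / 12.32 = 0.05626195 /yr
t = -ln(A/A0) / lambda
t = -ln(0.538) / 0.05626195
t = 11.018 yr

11.018


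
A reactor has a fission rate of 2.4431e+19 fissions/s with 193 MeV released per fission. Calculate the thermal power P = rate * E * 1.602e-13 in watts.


P = fission_rate * E_MeV * 1.602e-13
P = 2.4431e+19 * 193 * 1.602e-13
P = 7.5537e+08 W

7.5537e+08


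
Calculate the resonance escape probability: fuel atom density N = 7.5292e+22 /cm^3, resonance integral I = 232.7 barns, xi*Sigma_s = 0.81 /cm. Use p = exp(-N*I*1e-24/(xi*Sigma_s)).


p = exp(-N * I * 1e-24 / (xi*Sigma_s))
p = exp(-7.5292e+22 * 232.7 * 1e-24 / 0.81)
p = 4.0377e-10

4.0377e-10


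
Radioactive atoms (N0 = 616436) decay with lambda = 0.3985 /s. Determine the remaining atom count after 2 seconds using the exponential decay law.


N = N0 * exp(-lambda * t)
N = 616436 * exp(-0.3985 * 2)
N = 277815

277815


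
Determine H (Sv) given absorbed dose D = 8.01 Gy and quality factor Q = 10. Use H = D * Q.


H = D * Q
H = 8.01 * 10
H = 80.100 Sv

80.100


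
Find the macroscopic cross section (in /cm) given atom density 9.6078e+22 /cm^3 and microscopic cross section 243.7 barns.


Sigma = N * sigma_barns * 1e-24
Sigma = 9.6078e+22 * 243.7 * 1e-24
Sigma = 23.414 /cm

23.414


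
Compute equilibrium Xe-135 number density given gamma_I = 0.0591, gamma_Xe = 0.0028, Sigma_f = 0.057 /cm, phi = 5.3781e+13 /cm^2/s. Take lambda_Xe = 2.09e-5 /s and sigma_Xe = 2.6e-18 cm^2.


Xe_eq = (gamma_I + gamma_Xe) * Sigma_f * phi / (lambda_Xe + sigma_Xe * phi)
Numerator = (0.0591 + 0.0028) * 0.057 * 5.3781e+13 = 1.897555e+11
Denominator = 2.09e-5 + 2.6e-18 * 5.3781e+13 = 1.607306e-04
Xe_eq = 1.897555e+11 / 1.607306e-04 = 1.1806e+15 /cm^3

1.1806e+15


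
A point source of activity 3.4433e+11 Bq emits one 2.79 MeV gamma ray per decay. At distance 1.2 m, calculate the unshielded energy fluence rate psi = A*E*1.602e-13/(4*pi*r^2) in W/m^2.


psi = A * E * 1.602e-13 / (4*pi*r^2)
psi = 3.4433e+11 * 2.79 * 1.602e-13 / (4*pi*1.2^2)
psi = 0.0085049 W/m^2

0.0085049


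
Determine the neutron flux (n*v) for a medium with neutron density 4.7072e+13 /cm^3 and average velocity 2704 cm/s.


phi = n * v
phi = 4.7072e+13 * 2704
phi = 1.2728e+17 /cm^2/s

1.2728e+17


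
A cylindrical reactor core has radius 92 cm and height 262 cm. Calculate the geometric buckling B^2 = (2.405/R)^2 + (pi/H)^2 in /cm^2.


B^2 = (2.405/R)^2 + (pi/H)^2
B^2 = (2.405/92)^2 + (pi/262)^2
B^2 = 8.2715e-04 /cm^2

8.2715e-04


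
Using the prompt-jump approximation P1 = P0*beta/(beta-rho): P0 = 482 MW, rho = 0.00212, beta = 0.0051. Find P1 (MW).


P1/P0 = beta / (beta - rho)
P1/P0 = 0.0051 / (0.0051 - 0.00212) = 1.711409
P1 = 482 * 1.711409 = 824.90 MW

824.90


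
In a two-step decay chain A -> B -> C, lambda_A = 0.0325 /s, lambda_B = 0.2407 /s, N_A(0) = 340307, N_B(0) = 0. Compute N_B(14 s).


N_B(t) = lambda_A * N_A0 / (lambda_B - lambda_A) * [exp(-lambda_A*t) - exp(-lambda_B*t)]
exp(-0.0325*14) = 0.6344480; exp(-0.2407*14) = 0.03439652
N_B = 0.0325 * 340307 / (0.2407 - 0.0325) * (0.6344480 - 0.03439652)
N_B = 31876

31876


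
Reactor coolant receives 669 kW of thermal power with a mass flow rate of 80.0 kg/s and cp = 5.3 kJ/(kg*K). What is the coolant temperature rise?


dT = Q / (m_dot * cp)
dT = 669 / (80.0 * 5.3)
dT = 1.5778 C

1.5778


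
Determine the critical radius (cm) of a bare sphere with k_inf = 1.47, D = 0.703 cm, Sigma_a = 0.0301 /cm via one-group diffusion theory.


L^2 = D / Sigma_a = 0.703 / 0.0301 = 23.35548 cm^2
B_m^2 = (k_inf - 1) / L^2 = (1.47 - 1) / 23.35548 = 0.02012376 /cm^2
For a bare sphere: B_g = pi/R, so R_c = pi / sqrt(B_m^2)
R_c = pi / sqrt(0.02012376) = 22.146 cm

22.146


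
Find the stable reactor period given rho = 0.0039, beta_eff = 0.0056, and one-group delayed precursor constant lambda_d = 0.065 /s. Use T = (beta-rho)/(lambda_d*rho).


T = (beta - rho) / (lambda_d * rho)
T = (0.0056 - 0.0039) / (0.065 * 0.0039)
T = 6.7061 s

6.7061


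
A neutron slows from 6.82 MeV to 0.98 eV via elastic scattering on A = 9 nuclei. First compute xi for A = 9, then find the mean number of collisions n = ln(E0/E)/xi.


xi = 1 + (A-1)^2/(2A)*ln((A-1)/(A+1)) = 0.2066007 (for A = 9)
n = ln(E0/E) / xi
n = ln(6.82e6 / 0.98) / 0.2066007
n = ln(6.959184e+06) / 0.2066007 = 76.261

76.261


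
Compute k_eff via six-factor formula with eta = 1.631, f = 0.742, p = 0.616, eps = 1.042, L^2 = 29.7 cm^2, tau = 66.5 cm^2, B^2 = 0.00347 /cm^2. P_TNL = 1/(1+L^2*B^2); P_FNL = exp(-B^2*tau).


k_inf = eta*f*p*eps = 1.631*0.742*0.616*1.042 = 0.7767948
P_TNL = 1/(1 + L^2*B^2) = 1/(1 + 29.7*0.00347) = 0.9065698
P_FNL = exp(-B^2*tau) = exp(-0.00347*66.5) = 0.7939340
k_eff = k_inf * P_TNL * P_FNL = 0.7767948 * 0.9065698 * 0.7939340
k_eff = 0.55910

0.55910


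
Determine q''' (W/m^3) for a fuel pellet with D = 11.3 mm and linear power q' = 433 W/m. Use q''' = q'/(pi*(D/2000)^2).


r = D / 2 / 1000 = 11.3 / 2 / 1000 = 0.00565 m
q''' = q' / (pi * r^2)
q''' = 433 / (pi * 0.00565^2)
q''' = 4.3176e+06 W/m^3

4.3176e+06


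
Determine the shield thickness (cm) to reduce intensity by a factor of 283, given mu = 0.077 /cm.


x = ln(factor) / mu
x = ln(283) / 0.077
x = 73.317 cm

73.317


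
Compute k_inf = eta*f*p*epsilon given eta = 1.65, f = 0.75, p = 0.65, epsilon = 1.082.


k_inf = eta * f * p * epsilon
k_inf = 1.65 * 0.75 * 0.65 * 1.082
k_inf = 0.87033

0.87033


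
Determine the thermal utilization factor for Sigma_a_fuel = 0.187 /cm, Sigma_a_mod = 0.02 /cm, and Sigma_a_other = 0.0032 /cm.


f = Sigma_a_fuel / (Sigma_a_fuel + Sigma_a_mod + Sigma_a_other)
f = 0.187 / (0.187 + 0.02 + 0.0032)
f = 0.88963

0.88963


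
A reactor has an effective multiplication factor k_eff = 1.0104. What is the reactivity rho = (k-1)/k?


rho = (k_eff - 1) / k_eff
rho = (1.0104 - 1) / 1.0104
rho = 0.010293

0.010293


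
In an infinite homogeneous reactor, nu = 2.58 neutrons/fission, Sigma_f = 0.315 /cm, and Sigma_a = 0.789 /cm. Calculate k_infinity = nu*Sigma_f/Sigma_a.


k_inf = nu * Sigma_f / Sigma_a
k_inf = 2.58 * 0.315 / 0.789
k_inf = 1.0300

1.0300


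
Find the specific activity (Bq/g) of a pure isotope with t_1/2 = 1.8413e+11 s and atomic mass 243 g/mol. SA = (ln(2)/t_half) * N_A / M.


lambda = ln(2) / t_half = ln(2) / 1.8413e+11 = 3.764445e-12 /s
SA = lambda * N_A / M
SA = 3.764445e-12 * 6.022e23 / 243
SA = 9.3290e+09 Bq/g

9.3290e+09


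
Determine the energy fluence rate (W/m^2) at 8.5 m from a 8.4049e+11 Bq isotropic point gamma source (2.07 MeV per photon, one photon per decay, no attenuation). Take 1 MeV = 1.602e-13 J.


psi = A * E * 1.602e-13 / (4*pi*r^2)
psi = 8.4049e+11 * 2.07 * 1.602e-13 / (4*pi*8.5^2)
psi = 3.0699e-04 W/m^2

3.0699e-04


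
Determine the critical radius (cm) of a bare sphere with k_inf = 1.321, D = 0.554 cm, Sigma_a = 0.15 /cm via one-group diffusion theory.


L^2 = D / Sigma_a = 0.554 / 0.15 = 3.693333 cm^2
B_m^2 = (k_inf - 1) / L^2 = (1.321 - 1) / 3.693333 = 0.08691337 /cm^2
For a bare sphere: B_g = pi/R, so R_c = pi / sqrt(B_m^2)
R_c = pi / sqrt(0.08691337) = 10.656 cm

10.656


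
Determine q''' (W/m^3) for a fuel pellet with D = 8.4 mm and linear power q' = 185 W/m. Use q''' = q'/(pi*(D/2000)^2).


r = D / 2 / 1000 = 8.4 / 2 / 1000 = 0.0042 m
q''' = q' / (pi * r^2)
q''' = 185 / (pi * 0.0042^2)
q''' = 3.3383e+06 W/m^3

3.3383e+06


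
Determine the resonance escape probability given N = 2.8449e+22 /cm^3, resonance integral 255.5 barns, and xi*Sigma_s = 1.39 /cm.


p = exp(-N * I * 1e-24 / (xi*Sigma_s))
p = exp(-2.8449e+22 * 255.5 * 1e-24 / 1.39)
p = 0.0053573

0.0053573


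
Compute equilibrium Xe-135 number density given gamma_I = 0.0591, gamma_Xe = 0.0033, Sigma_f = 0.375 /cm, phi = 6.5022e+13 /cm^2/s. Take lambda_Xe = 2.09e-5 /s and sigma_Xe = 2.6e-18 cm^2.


Xe_eq = (gamma_I + gamma_Xe) * Sigma_f * phi / (lambda_Xe + sigma_Xe * phi)
Numerator = (0.0591 + 0.0033) * 0.375 * 6.5022e+13 = 1.521515e+12
Denominator = 2.09e-5 + 2.6e-18 * 6.5022e+13 = 1.899572e-04
Xe_eq = 1.521515e+12 / 1.899572e-04 = 8.0098e+15 /cm^3

8.0098e+15


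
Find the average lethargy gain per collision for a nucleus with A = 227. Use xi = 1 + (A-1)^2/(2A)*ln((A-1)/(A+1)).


xi = 1 + (A-1)^2/(2A) * ln((A-1)/(A+1))
xi = 1 + (227-1)^2/(2*227) * ln((227-1)/(227 +1))
xi = 0.0087848

0.0087848


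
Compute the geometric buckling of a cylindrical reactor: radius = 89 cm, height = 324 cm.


B^2 = (2.405/R)^2 + (pi/H)^2
B^2 = (2.405/89)^2 + (pi/324)^2
B^2 = 8.2423e-04 /cm^2

8.2423e-04


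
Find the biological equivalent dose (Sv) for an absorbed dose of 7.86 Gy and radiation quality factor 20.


H = D * Q
H = 7.86 * 20
H = 157.20 Sv

157.20


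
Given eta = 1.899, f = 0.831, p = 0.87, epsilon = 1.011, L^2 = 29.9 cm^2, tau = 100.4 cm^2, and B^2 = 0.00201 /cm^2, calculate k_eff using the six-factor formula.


k_inf = eta*f*p*eps = 1.899*0.831*0.87*1.011 = 1.388022
P_TNL = 1/(1 + L^2*B^2) = 1/(1 + 29.9*0.00201) = 0.9433081
P_FNL = exp(-B^2*tau) = exp(-0.00201*100.4) = 0.8172551
k_eff = k_inf * P_TNL * P_FNL = 1.388022 * 0.9433081 * 0.8172551
k_eff = 1.0701

1.0701


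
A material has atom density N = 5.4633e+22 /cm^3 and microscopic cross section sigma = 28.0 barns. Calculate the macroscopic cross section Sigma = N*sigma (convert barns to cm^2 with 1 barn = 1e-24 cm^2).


Sigma = N * sigma_barns * 1e-24
Sigma = 5.4633e+22 * 28.0 * 1e-24
Sigma = 1.5297 /cm

1.5297


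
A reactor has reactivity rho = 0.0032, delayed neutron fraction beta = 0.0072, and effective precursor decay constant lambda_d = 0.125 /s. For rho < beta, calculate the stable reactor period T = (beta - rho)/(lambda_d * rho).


T = (beta - rho) / (lambda_d * rho)
T = (0.0072 - 0.0032) / (0.125 * 0.0032)
T = 10.000 s

10.000


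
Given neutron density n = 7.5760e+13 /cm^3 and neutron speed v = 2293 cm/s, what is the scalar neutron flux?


phi = n * v
phi = 7.5760e+13 * 2293
phi = 1.7372e+17 /cm^2/s

1.7372e+17


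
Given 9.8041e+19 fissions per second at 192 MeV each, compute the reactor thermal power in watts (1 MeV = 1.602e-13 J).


P = fission_rate * E_MeV * 1.602e-13
P = 9.8041e+19 * 192 * 1.602e-13
P = 3.0156e+09 W

3.0156e+09


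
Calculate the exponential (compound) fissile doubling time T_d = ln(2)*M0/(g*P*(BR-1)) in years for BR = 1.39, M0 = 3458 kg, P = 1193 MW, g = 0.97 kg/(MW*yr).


Breeding gain G = BR - 1 = 1.39 - 1 = 0.39
Fissile production rate = g * P * G = 0.97 * 1193 * 0.39 = 451.3119 kg/yr
T_d = ln(2) * M0 / (g * P * G)
T_d = ln(2) * 3458 / 451.3119 = 5.3110 yr

5.3110


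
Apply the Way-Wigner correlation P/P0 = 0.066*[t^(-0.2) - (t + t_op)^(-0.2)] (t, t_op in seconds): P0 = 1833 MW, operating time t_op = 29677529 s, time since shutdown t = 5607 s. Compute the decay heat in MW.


P/P0 = 0.066 * [t^(-0.2) - (t + t_op)^(-0.2)]
P/P0 = 0.066 * [5607^(-0.2) - (5607 + 29677529)^(-0.2)]
P/P0 = 0.066 * [0.1779319 - 0.03202566] = 0.009629812
P = 1833 * 0.009629812 = 17.651 MW

17.651


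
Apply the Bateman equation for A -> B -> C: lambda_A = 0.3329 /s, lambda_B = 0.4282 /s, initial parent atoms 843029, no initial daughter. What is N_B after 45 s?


N_B(t) = lambda_A * N_A0 / (lambda_B - lambda_A) * [exp(-lambda_A*t) - exp(-lambda_B*t)]
exp(-0.3329*45) = 3.119260e-07; exp(-0.4282*45) = 4.281339e-09
N_B = 0.3329 * 843029 / (0.4282 - 0.3329) * (3.119260e-07 - 4.281339e-09)
N_B = 0.90597

0.90597


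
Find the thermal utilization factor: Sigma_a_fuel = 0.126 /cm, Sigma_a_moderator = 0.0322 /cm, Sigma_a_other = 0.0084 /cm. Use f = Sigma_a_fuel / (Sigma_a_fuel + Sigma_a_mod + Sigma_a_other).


f = Sigma_a_fuel / (Sigma_a_fuel + Sigma_a_mod + Sigma_a_other)
f = 0.126 / (0.126 + 0.0322 + 0.0084)
f = 0.75630

0.75630


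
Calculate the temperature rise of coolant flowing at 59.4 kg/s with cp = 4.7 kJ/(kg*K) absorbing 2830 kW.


dT = Q / (m_dot * cp)
dT = 2830 / (59.4 * 4.7)
dT = 10.137 C

10.137


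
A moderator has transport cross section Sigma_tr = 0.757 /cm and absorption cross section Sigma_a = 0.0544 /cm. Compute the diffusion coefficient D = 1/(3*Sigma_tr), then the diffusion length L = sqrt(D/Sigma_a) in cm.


D = 1 / (3 * Sigma_tr) = 1 / (3 * 0.757) = 0.4403347 cm
L = sqrt(D / Sigma_a)
L = sqrt(0.4403347 / 0.0544)
L = 2.8451 cm

2.8451


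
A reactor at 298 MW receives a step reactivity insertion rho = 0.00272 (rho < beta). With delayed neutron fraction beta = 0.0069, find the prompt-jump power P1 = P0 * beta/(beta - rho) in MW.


P1/P0 = beta / (beta - rho)
P1/P0 = 0.0069 / (0.0069 - 0.00272) = 1.650718
P1 = 298 * 1.650718 = 491.91 MW

491.91


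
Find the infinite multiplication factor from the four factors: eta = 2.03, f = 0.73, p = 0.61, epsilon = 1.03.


k_inf = eta * f * p * epsilon
k_inf = 2.03 * 0.73 * 0.61 * 1.03
k_inf = 0.93108

0.93108


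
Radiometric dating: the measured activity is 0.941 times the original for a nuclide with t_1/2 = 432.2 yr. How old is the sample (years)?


lambda = ln(2) / t_half = ln(2) / 432.2 = 0.001603765 /yr
t = -ln(A/A0) / lambda
t = -ln(0.941) / 0.001603765
t = 37.918 yr

37.918


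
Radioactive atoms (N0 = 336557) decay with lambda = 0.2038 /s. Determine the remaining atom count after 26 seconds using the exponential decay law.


N = N0 * exp(-lambda * t)
N = 336557 * exp(-0.2038 * 26)
N = 1682.0

1682.0


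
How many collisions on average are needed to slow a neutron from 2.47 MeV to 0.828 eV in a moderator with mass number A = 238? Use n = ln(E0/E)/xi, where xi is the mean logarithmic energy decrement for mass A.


xi = 1 + (A-1)^2/(2A)*ln((A-1)/(A+1)) = 0.008379872 (for A = 238)
n = ln(E0/E) / xi
n = ln(2.47e6 / 0.828) / 0.008379872
n = ln(2.983092e+06) / 0.008379872 = 1779.1

1779.1


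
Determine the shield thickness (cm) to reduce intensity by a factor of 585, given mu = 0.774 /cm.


x = ln(factor) / mu
x = ln(585) / 0.774
x = 8.2321 cm

8.2321


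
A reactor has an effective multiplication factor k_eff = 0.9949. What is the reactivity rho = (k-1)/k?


rho = (k_eff - 1) / k_eff
rho = (0.9949 - 1) / 0.9949
rho = -0.0051261

-0.0051261


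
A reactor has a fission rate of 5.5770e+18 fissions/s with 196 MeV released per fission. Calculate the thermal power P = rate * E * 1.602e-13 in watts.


P = fission_rate * E_MeV * 1.602e-13
P = 5.5770e+18 * 196 * 1.602e-13
P = 1.7511e+08 W

1.7511e+08


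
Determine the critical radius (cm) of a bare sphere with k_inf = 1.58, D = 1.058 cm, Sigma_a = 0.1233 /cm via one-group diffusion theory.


L^2 = D / Sigma_a = 1.058 / 0.1233 = 8.580697 cm^2
B_m^2 = (k_inf - 1) / L^2 = (1.58 - 1) / 8.580697 = 0.06759358 /cm^2
For a bare sphere: B_g = pi/R, so R_c = pi / sqrt(B_m^2)
R_c = pi / sqrt(0.06759358) = 12.084 cm

12.084


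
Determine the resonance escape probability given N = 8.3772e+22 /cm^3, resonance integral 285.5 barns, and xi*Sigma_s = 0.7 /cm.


p = exp(-N * I * 1e-24 / (xi*Sigma_s))
p = exp(-8.3772e+22 * 285.5 * 1e-24 / 0.7)
p = 1.4503e-15

1.4503e-15


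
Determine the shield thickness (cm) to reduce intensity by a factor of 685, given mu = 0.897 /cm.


x = ln(factor) / mu
x = ln(685) / 0.897
x = 7.2792 cm

7.2792


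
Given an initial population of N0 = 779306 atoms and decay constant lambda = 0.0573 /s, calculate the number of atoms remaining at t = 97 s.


N = N0 * exp(-lambda * t)
N = 779306 * exp(-0.0573 * 97)
N = 3005.1

3005.1


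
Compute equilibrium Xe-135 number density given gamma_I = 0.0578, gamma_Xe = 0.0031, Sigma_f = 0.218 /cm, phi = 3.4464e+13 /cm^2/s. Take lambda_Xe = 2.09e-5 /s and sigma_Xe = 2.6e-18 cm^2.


Xe_eq = (gamma_I + gamma_Xe) * Sigma_f * phi / (lambda_Xe + sigma_Xe * phi)
Numerator = (0.0578 + 0.0031) * 0.218 * 3.4464e+13 = 4.575510e+11
Denominator = 2.09e-5 + 2.6e-18 * 3.4464e+13 = 1.105064e-04
Xe_eq = 4.575510e+11 / 1.105064e-04 = 4.1405e+15 /cm^3

4.1405e+15


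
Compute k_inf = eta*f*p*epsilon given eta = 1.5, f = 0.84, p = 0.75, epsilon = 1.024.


k_inf = eta * f * p * epsilon
k_inf = 1.5 * 0.84 * 0.75 * 1.024
k_inf = 0.96768

0.96768


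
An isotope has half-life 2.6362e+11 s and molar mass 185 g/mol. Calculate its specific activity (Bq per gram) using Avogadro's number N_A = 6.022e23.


lambda = ln(2) / t_half = ln(2) / 2.6362e+11 = 2.629342e-12 /s
SA = lambda * N_A / M
SA = 2.629342e-12 * 6.022e23 / 185
SA = 8.5589e+09 Bq/g

8.5589e+09


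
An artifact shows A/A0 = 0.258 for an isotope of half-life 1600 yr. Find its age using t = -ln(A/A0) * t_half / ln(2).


lambda = ln(2) / t_half = ln(2) / 1600 = 4.332170e-04 /yr
t = -ln(A/A0) / lambda
t = -ln(0.258) / 4.332170e-04
t = 3127.3 yr

3127.3


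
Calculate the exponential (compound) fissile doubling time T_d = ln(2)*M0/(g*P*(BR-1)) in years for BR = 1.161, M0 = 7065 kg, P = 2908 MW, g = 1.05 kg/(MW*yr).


Breeding gain G = BR - 1 = 1.161 - 1 = 0.161
Fissile production rate = g * P * G = 1.05 * 2908 * 0.161 = 491.5974 kg/yr
T_d = ln(2) * M0 / (g * P * G)
T_d = ln(2) * 7065 / 491.5974 = 9.9616 yr

9.9616


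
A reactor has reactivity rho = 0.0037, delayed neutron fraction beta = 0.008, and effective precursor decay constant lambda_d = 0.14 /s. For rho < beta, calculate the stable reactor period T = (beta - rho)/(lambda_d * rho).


T = (beta - rho) / (lambda_d * rho)
T = (0.008 - 0.0037) / (0.14 * 0.0037)
T = 8.3012 s

8.3012


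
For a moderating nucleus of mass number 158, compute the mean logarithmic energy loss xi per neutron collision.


xi = 1 + (A-1)^2/(2A) * ln((A-1)/(A+1))
xi = 1 + (158-1)^2/(2*158) * ln((158-1)/(158 +1))
xi = 0.012605

0.012605


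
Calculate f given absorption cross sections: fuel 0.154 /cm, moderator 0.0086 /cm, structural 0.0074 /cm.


f = Sigma_a_fuel / (Sigma_a_fuel + Sigma_a_mod + Sigma_a_other)
f = 0.154 / (0.154 + 0.0086 + 0.0074)
f = 0.90588

0.90588


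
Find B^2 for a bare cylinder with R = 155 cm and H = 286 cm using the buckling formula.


B^2 = (2.405/R)^2 + (pi/H)^2
B^2 = (2.405/155)^2 + (pi/286)^2
B^2 = 3.6141e-04 /cm^2

3.6141e-04


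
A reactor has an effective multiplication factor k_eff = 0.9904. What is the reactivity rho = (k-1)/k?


rho = (k_eff - 1) / k_eff
rho = (0.9904 - 1) / 0.9904
rho = -0.0096931

-0.0096931


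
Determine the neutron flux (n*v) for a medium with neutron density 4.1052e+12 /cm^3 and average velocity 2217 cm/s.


phi = n * v
phi = 4.1052e+12 * 2217
phi = 9.1012e+15 /cm^2/s

9.1012e+15


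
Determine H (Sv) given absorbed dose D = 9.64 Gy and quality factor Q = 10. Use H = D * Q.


H = D * Q
H = 9.64 * 10
H = 96.400 Sv

96.400


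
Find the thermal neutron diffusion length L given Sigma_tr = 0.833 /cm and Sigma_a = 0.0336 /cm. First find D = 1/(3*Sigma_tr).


D = 1 / (3 * Sigma_tr) = 1 / (3 * 0.833) = 0.4001601 cm
L = sqrt(D / Sigma_a)
L = sqrt(0.4001601 / 0.0336)
L = 3.4510 cm

3.4510


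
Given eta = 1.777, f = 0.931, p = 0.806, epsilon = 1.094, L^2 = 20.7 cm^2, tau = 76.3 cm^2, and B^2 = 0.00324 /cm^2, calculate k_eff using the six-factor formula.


k_inf = eta*f*p*eps = 1.777*0.931*0.806*1.094 = 1.458779
P_TNL = 1/(1 + L^2*B^2) = 1/(1 + 20.7*0.00324) = 0.9371474
P_FNL = exp(-B^2*tau) = exp(-0.00324*76.3) = 0.7809751
k_eff = k_inf * P_TNL * P_FNL = 1.458779 * 0.9371474 * 0.7809751
k_eff = 1.0677

1.0677


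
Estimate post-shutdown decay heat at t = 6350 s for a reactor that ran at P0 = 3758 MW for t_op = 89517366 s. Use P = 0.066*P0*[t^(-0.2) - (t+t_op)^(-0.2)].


P/P0 = 0.066 * [t^(-0.2) - (t + t_op)^(-0.2)]
P/P0 = 0.066 * [6350^(-0.2) - (6350 + 89517366)^(-0.2)]
P/P0 = 0.066 * [0.1735582 - 0.02568103] = 0.009759893
P = 3758 * 0.009759893 = 36.678 MW

36.678


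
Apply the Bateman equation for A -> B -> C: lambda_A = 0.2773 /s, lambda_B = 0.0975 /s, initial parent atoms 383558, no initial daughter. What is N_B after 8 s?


N_B(t) = lambda_A * N_A0 / (lambda_B - lambda_A) * [exp(-lambda_A*t) - exp(-lambda_B*t)]
exp(-0.2773*8) = 0.1087830; exp(-0.0975*8) = 0.4584060
N_B = 0.2773 * 383558 / (0.0975 - 0.2773) * (0.1087830 - 0.4584060)
N_B = 206819

206819


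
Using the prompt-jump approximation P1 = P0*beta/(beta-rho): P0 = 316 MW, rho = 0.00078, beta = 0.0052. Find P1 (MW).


P1/P0 = beta / (beta - rho)
P1/P0 = 0.0052 / (0.0052 - 0.00078) = 1.176471
P1 = 316 * 1.176471 = 371.76 MW

371.76


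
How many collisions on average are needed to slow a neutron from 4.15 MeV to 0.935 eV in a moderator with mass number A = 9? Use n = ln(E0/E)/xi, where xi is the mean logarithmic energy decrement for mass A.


xi = 1 + (A-1)^2/(2A)*ln((A-1)/(A+1)) = 0.2066007 (for A = 9)
n = ln(E0/E) / xi
n = ln(4.15e6 / 0.935) / 0.2066007
n = ln(4.438503e+06) / 0.2066007 = 74.084

74.084


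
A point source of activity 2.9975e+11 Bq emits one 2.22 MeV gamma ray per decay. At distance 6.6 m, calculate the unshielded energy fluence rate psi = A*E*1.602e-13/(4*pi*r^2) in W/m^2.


psi = A * E * 1.602e-13 / (4*pi*r^2)
psi = 2.9975e+11 * 2.22 * 1.602e-13 / (4*pi*6.6^2)
psi = 1.9475e-04 W/m^2

1.9475e-04


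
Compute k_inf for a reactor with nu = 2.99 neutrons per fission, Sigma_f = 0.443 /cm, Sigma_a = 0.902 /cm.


k_inf = nu * Sigma_f / Sigma_a
k_inf = 2.99 * 0.443 / 0.902
k_inf = 1.4685

1.4685


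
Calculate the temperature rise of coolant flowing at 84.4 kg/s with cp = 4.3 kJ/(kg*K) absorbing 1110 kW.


dT = Q / (m_dot * cp)
dT = 1110 / (84.4 * 4.3)
dT = 3.0585 C

3.0585
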